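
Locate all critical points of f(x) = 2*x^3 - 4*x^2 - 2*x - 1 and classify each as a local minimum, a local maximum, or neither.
f'(x) = 6*x^2 - 8*x - 2

Solve f'(x) = 0:
  Factor: 6*x^2 - 8*x - 2 = 2*(3*x^2 - 4*x - 1); 3*x^2 - 4*x - 1 = 0 has no rational roots; quadratic formula: x = (4 ± √28)/6.
  ⇒ x = 2/3 - sqrt(7)/3 ≈ -0.2153, 2/3 + sqrt(7)/3 ≈ 1.5486

f''(x) = 12*x - 8
Second-derivative test at each critical point:
  f''(-0.2153) = -10.5830 < 0 → local maximum
  f''(1.5486) = 10.5830 > 0 → local minimum

Critical points: x = 2/3 - sqrt(7)/3 ≈ -0.2153 (local maximum); x = 2/3 + sqrt(7)/3 ≈ 1.5486 (local minimum)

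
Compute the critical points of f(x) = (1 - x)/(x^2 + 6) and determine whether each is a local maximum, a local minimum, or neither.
f'(x) = (-x^2 + 2*x*(x - 1) - 6)/(x^2 + 6)^2

Solve f'(x) = 0:
  f'(x) = (x^2 - 2*x - 6)/(x^2 + 6)^2; the denominator is positive wherever f is defined, so f'(x) = 0 ⇔ x^2 - 2*x - 6 = 0.
  x^2 - 2*x - 6 = 0 has no rational roots; quadratic formula: x = (2 ± √28)/2.
  ⇒ x = 1 - sqrt(7) ≈ -1.6458, 1 + sqrt(7) ≈ 3.6458

f''(x) = 2*(4*x^2*(1 - x) + (3*x - 1)*(x^2 + 6))/(x^2 + 6)^3
Second-derivative test at each critical point:
  f''(-1.6458) = -0.0698 < 0 → local maximum
  f''(3.6458) = 0.0142 > 0 → local minimum

Critical points: x = 1 - sqrt(7) ≈ -1.6458 (local maximum); x = 1 + sqrt(7) ≈ 3.6458 (local minimum)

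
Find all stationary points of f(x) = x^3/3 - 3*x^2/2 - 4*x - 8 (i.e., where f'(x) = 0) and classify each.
f'(x) = x^2 - 3*x - 4

Solve f'(x) = 0:
  Factor: x^2 - 3*x - 4 = (x - 4)*(x + 1) = 0.
  ⇒ x = -1, 4

f''(x) = 2*x - 3
Second-derivative test at each critical point:
  f''(-1) = -5 < 0 → local maximum
  f''(4) = 5 > 0 → local minimum

Critical points: x = -1 (local maximum); x = 4 (local minimum)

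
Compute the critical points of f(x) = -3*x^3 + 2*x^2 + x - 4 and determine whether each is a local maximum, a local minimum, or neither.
f'(x) = -9*x^2 + 4*x + 1

Solve f'(x) = 0:
  9*x^2 - 4*x - 1 = 0 has no rational roots; quadratic formula: x = (4 ± √52)/18.
  ⇒ x = 2/9 - sqrt(13)/9 ≈ -0.1784, 2/9 + sqrt(13)/9 ≈ 0.6228

f''(x) = 4 - 18*x
Second-derivative test at each critical point:
  f''(-0.1784) = 7.2111 > 0 → local minimum
  f''(0.6228) = -7.2111 < 0 → local maximum

Critical points: x = 2/9 - sqrt(13)/9 ≈ -0.1784 (local minimum); x = 2/9 + sqrt(13)/9 ≈ 0.6228 (local maximum)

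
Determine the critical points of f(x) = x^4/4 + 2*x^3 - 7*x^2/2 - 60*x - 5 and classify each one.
f'(x) = x^3 + 6*x^2 - 7*x - 60

Solve f'(x) = 0:
  Factor: x^3 + 6*x^2 - 7*x - 60 = (x - 3)*(x + 4)*(x + 5) = 0.
  ⇒ x = -5, -4, 3

f''(x) = 3*x^2 + 12*x - 7
Second-derivative test at each critical point:
  f''(-5) = 8 > 0 → local minimum
  f''(-4) = -7 < 0 → local maximum
  f''(3) = 56 > 0 → local minimum

Critical points: x = -5 (local minimum); x = -4 (local maximum); x = 3 (local minimum)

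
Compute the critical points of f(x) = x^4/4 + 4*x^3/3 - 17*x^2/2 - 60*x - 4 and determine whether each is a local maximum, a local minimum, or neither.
f'(x) = x^3 + 4*x^2 - 17*x - 60

Solve f'(x) = 0:
  Factor: x^3 + 4*x^2 - 17*x - 60 = (x - 4)*(x + 3)*(x + 5) = 0.
  ⇒ x = -5, -3, 4

f''(x) = 3*x^2 + 8*x - 17
Second-derivative test at each critical point:
  f''(-5) = 18 > 0 → local minimum
  f''(-3) = -14 < 0 → local maximum
  f''(4) = 63 > 0 → local minimum

Critical points: x = -5 (local minimum); x = -3 (local maximum); x = 4 (local minimum)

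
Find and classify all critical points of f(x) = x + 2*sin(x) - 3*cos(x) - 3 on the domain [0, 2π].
f'(x) = 3*sin(x) + 2*cos(x) + 1

Solve f'(x) = 0 on [0, 2π]:
  f'(x) = 0 ⇔ 3*sin(x) + 2*cos(x) = -1. Write the left side as R·cos(x + φ) with R = √(2² + (-3)²) = sqrt(13), cos φ = 2*sqrt(13)/13, sin φ = -3*sqrt(13)/13; then cos(x + φ) = -sqrt(13)/13. Solve for x and keep the solutions lying in [0, 2π].
  ⇒ x = atan((-3 + 4*sqrt(3))/(-6*sqrt(3) - 2)) + pi ≈ 2.8346, atan((-4*sqrt(3) - 3)/(-2 + 6*sqrt(3))) + 2*pi ≈ 5.4141

f''(x) = -2*sin(x) + 3*cos(x)
Second-derivative test at each critical point:
  f''(2.8346) = -3.4641 < 0 → local maximum
  f''(5.4141) = 3.4641 > 0 → local minimum

Critical points: x = atan((-3 + 4*sqrt(3))/(-6*sqrt(3) - 2)) + pi ≈ 2.8346 (local maximum); x = atan((-4*sqrt(3) - 3)/(-2 + 6*sqrt(3))) + 2*pi ≈ 5.4141 (local minimum)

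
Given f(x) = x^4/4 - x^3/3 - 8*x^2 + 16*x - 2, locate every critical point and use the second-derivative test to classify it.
f'(x) = x^3 - x^2 - 16*x + 16

Solve f'(x) = 0:
  Factor: x^3 - x^2 - 16*x + 16 = (x - 4)*(x - 1)*(x + 4) = 0.
  ⇒ x = -4, 1, 4

f''(x) = 3*x^2 - 2*x - 16
Second-derivative test at each critical point:
  f''(-4) = 40 > 0 → local minimum
  f''(1) = -15 < 0 → local maximum
  f''(4) = 24 > 0 → local minimum

Critical points: x = -4 (local minimum); x = 1 (local maximum); x = 4 (local minimum)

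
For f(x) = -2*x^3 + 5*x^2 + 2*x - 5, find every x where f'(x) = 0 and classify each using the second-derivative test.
f'(x) = -6*x^2 + 10*x + 2

Solve f'(x) = 0:
  Factor: -6*x^2 + 10*x + 2 = -2*(3*x^2 - 5*x - 1); 3*x^2 - 5*x - 1 = 0 has no rational roots; quadratic formula: x = (5 ± √37)/6.
  ⇒ x = 5/6 - sqrt(37)/6 ≈ -0.1805, 5/6 + sqrt(37)/6 ≈ 1.8471

f''(x) = 10 - 12*x
Second-derivative test at each critical point:
  f''(-0.1805) = 12.1655 > 0 → local minimum
  f''(1.8471) = -12.1655 < 0 → local maximum

Critical points: x = 5/6 - sqrt(37)/6 ≈ -0.1805 (local minimum); x = 5/6 + sqrt(37)/6 ≈ 1.8471 (local maximum)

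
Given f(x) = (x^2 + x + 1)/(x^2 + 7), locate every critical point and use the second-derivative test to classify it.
f'(x) = (-x^2 + 12*x + 7)/(x^4 + 14*x^2 + 49)

Solve f'(x) = 0:
  f'(x) = -(x^2 - 12*x - 7)/(x^2 + 7)^2; the denominator is positive wherever f is defined, so f'(x) = 0 ⇔ -x^2 + 12*x + 7 = 0.
  x^2 - 12*x - 7 = 0 has no rational roots; quadratic formula: x = (12 ± √172)/2.
  ⇒ x = 6 - sqrt(43) ≈ -0.5574, 6 + sqrt(43) ≈ 12.5574

f''(x) = 2*(x^3 - 18*x^2 - 21*x + 42)/(x^6 + 21*x^4 + 147*x^2 + 343)
Second-derivative test at each critical point:
  f''(-0.5574) = 0.2454 > 0 → local minimum
  f''(12.5574) = -4.835e-04 < 0 → local maximum

Critical points: x = 6 - sqrt(43) ≈ -0.5574 (local minimum); x = 6 + sqrt(43) ≈ 12.5574 (local maximum)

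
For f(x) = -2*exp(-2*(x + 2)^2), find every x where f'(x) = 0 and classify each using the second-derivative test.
f'(x) = 8*(x + 2)*exp(-2*(x + 2)^2)

Solve f'(x) = 0:
  f'(x) = (8*x + 16)·exp(-2*(x + 2)^2) and exp(-2*(x + 2)^2) > 0 for every x, so f'(x) = 0 ⇔ 8*x + 16 = 0.
  Factor: 8*x + 16 = 8*(x + 2) = 0.
  ⇒ x = -2

f''(x) = 8*(1 - 4*(x + 2)^2)*exp(-2*(x + 2)^2)
Second-derivative test at each critical point:
  f''(-2) = 8 > 0 → local minimum

Critical points: x = -2 (local minimum)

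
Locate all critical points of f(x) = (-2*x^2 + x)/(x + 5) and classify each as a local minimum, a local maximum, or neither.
f'(x) = (-2*x^2 - 20*x + 5)/(x^2 + 10*x + 25)

Solve f'(x) = 0:
  f'(x) = -(2*x^2 + 20*x - 5)/(x + 5)^2; the denominator is positive wherever f is defined, so f'(x) = 0 ⇔ -2*x^2 - 20*x + 5 = 0.
  2*x^2 + 20*x - 5 = 0 has no rational roots; quadratic formula: x = (-20 ± √440)/4.
  ⇒ x = -sqrt(110)/2 - 5 ≈ -10.2440, -5 + sqrt(110)/2 ≈ 0.2440

f''(x) = -110/(x^3 + 15*x^2 + 75*x + 125)
Second-derivative test at each critical point:
  f''(-10.2440) = 0.7628 > 0 → local minimum
  f''(0.2440) = -0.7628 < 0 → local maximum

Critical points: x = -sqrt(110)/2 - 5 ≈ -10.2440 (local minimum); x = -5 + sqrt(110)/2 ≈ 0.2440 (local maximum)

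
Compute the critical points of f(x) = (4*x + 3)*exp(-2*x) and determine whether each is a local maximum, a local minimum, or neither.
f'(x) = 2*(-4*x - 1)*exp(-2*x)

Solve f'(x) = 0:
  f'(x) = (-8*x - 2)·exp(-2*x) and exp(-2*x) > 0 for every x, so f'(x) = 0 ⇔ -8*x - 2 = 0.
  Factor: -8*x - 2 = -2*(4*x + 1) = 0.
  ⇒ x = -1/4

f''(x) = 4*(4*x - 1)*exp(-2*x)
Second-derivative test at each critical point:
  f''(-1/4) = -13.1898 < 0 → local maximum

Critical points: x = -1/4 (local maximum)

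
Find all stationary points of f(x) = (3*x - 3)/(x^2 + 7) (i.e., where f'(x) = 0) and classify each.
f'(x) = 3*(x^2 - 2*x*(x - 1) + 7)/(x^2 + 7)^2

Solve f'(x) = 0:
  f'(x) = -3*(x^2 - 2*x - 7)/(x^2 + 7)^2; the denominator is positive wherever f is defined, so f'(x) = 0 ⇔ -3*x^2 + 6*x + 21 = 0.
  Factor: -3*x^2 + 6*x + 21 = -3*(x^2 - 2*x - 7); x^2 - 2*x - 7 = 0 has no rational roots; quadratic formula: x = (2 ± √32)/2.
  ⇒ x = 1 - 2*sqrt(2) ≈ -1.8284, 1 + 2*sqrt(2) ≈ 3.8284

f''(x) = 6*(4*x^2*(x - 1) + (1 - 3*x)*(x^2 + 7))/(x^2 + 7)^3
Second-derivative test at each critical point:
  f''(-1.8284) = 0.1586 > 0 → local minimum
  f''(3.8284) = -0.0362 < 0 → local maximum

Critical points: x = 1 - 2*sqrt(2) ≈ -1.8284 (local minimum); x = 1 + 2*sqrt(2) ≈ 3.8284 (local maximum)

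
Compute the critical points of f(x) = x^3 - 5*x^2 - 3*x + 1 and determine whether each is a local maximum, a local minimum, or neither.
f'(x) = 3*x^2 - 10*x - 3

Solve f'(x) = 0:
  3*x^2 - 10*x - 3 = 0 has no rational roots; quadratic formula: x = (10 ± √136)/6.
  ⇒ x = 5/3 - sqrt(34)/3 ≈ -0.2770, 5/3 + sqrt(34)/3 ≈ 3.6103

f''(x) = 6*x - 10
Second-derivative test at each critical point:
  f''(-0.2770) = -11.6619 < 0 → local maximum
  f''(3.6103) = 11.6619 > 0 → local minimum

Critical points: x = 5/3 - sqrt(34)/3 ≈ -0.2770 (local maximum); x = 5/3 + sqrt(34)/3 ≈ 3.6103 (local minimum)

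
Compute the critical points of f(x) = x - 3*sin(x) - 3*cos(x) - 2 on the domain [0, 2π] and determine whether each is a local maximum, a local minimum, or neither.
f'(x) = -3*sqrt(2)*cos(x + pi/4) + 1

Solve f'(x) = 0 on [0, 2π]:
  f'(x) = 0 ⇔ 3*sin(x) - 3*cos(x) = -1. Write the left side as R·cos(x + φ) with R = √((-3)² + (-3)²) = 3*sqrt(2), cos φ = -sqrt(2)/2, sin φ = -sqrt(2)/2; then cos(x + φ) = -sqrt(2)/6. Solve for x and keep the solutions lying in [0, 2π].
  ⇒ x = atan((-1 + sqrt(17))/(1 + sqrt(17))) ≈ 0.5475, atan((-sqrt(17) - 1)/(1 - sqrt(17))) + pi ≈ 4.1649

f''(x) = 3*sqrt(2)*sin(x + pi/4)
Second-derivative test at each critical point:
  f''(0.5475) = 4.1231 > 0 → local minimum
  f''(4.1649) = -4.1231 < 0 → local maximum

Critical points: x = atan((-1 + sqrt(17))/(1 + sqrt(17))) ≈ 0.5475 (local minimum); x = atan((-sqrt(17) - 1)/(1 - sqrt(17))) + pi ≈ 4.1649 (local maximum)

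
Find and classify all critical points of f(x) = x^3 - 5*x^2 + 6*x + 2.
f'(x) = 3*x^2 - 10*x + 6

Solve f'(x) = 0:
  3*x^2 - 10*x + 6 = 0 has no rational roots; quadratic formula: x = (10 ± √28)/6.
  ⇒ x = 5/3 - sqrt(7)/3 ≈ 0.7847, sqrt(7)/3 + 5/3 ≈ 2.5486

f''(x) = 6*x - 10
Second-derivative test at each critical point:
  f''(0.7847) = -5.2915 < 0 → local maximum
  f''(2.5486) = 5.2915 > 0 → local minimum

Critical points: x = 5/3 - sqrt(7)/3 ≈ 0.7847 (local maximum); x = sqrt(7)/3 + 5/3 ≈ 2.5486 (local minimum)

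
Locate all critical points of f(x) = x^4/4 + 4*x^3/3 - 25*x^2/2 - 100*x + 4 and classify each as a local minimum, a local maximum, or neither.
f'(x) = x^3 + 4*x^2 - 25*x - 100

Solve f'(x) = 0:
  Factor: x^3 + 4*x^2 - 25*x - 100 = (x - 5)*(x + 4)*(x + 5) = 0.
  ⇒ x = -5, -4, 5

f''(x) = 3*x^2 + 8*x - 25
Second-derivative test at each critical point:
  f''(-5) = 10 > 0 → local minimum
  f''(-4) = -9 < 0 → local maximum
  f''(5) = 90 > 0 → local minimum

Critical points: x = -5 (local minimum); x = -4 (local maximum); x = 5 (local minimum)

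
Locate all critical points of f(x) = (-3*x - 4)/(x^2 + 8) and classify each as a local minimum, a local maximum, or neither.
f'(x) = (3*x^2 + 8*x - 24)/(x^4 + 16*x^2 + 64)

Solve f'(x) = 0:
  f'(x) = (3*x^2 + 8*x - 24)/(x^2 + 8)^2; the denominator is positive wherever f is defined, so f'(x) = 0 ⇔ 3*x^2 + 8*x - 24 = 0.
  3*x^2 + 8*x - 24 = 0 has no rational roots; quadratic formula: x = (-8 ± √352)/6.
  ⇒ x = -2*sqrt(22)/3 - 4/3 ≈ -4.4603, -4/3 + 2*sqrt(22)/3 ≈ 1.7936

f''(x) = 2*(-4*x^2*(3*x + 4) + (9*x + 4)*(x^2 + 8))/(x^2 + 8)^3
Second-derivative test at each critical point:
  f''(-4.4603) = -0.0241 < 0 → local maximum
  f''(1.7936) = 0.1491 > 0 → local minimum

Critical points: x = -2*sqrt(22)/3 - 4/3 ≈ -4.4603 (local maximum); x = -4/3 + 2*sqrt(22)/3 ≈ 1.7936 (local minimum)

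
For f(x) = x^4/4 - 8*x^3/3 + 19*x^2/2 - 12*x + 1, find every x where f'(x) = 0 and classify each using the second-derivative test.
f'(x) = x^3 - 8*x^2 + 19*x - 12

Solve f'(x) = 0:
  Factor: x^3 - 8*x^2 + 19*x - 12 = (x - 4)*(x - 3)*(x - 1) = 0.
  ⇒ x = 1, 3, 4

f''(x) = 3*x^2 - 16*x + 19
Second-derivative test at each critical point:
  f''(1) = 6 > 0 → local minimum
  f''(3) = -2 < 0 → local maximum
  f''(4) = 3 > 0 → local minimum

Critical points: x = 1 (local minimum); x = 3 (local maximum); x = 4 (local minimum)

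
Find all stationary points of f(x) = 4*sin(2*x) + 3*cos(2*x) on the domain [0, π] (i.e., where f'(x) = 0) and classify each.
f'(x) = -6*sin(2*x) + 8*cos(2*x)

Solve f'(x) = 0 on [0, π]:
  f'(x) = 0 ⇔ 4*cos(2*x) = 3*sin(2*x) ⇔ tan(2*x) = 4/3, i.e. 2*x = arctan(4/3) + nπ; keep the solutions lying in [0, π].
  ⇒ x = atan(4/3)/2 ≈ 0.4636, atan(4/3)/2 + pi/2 ≈ 2.0344

f''(x) = -16*sin(2*x) - 12*cos(2*x)
Second-derivative test at each critical point:
  f''(0.4636) = -20 < 0 → local maximum
  f''(2.0344) = 20 > 0 → local minimum

Critical points: x = atan(4/3)/2 ≈ 0.4636 (local maximum); x = atan(4/3)/2 + pi/2 ≈ 2.0344 (local minimum)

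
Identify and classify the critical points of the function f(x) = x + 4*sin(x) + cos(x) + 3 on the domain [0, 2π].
f'(x) = -sin(x) + 4*cos(x) + 1

Solve f'(x) = 0 on [0, 2π]:
  f'(x) = 0 ⇔ -sin(x) + 4*cos(x) = -1. Write the left side as R·cos(x + φ) with R = √(4² + 1²) = sqrt(17), cos φ = 4*sqrt(17)/17, sin φ = sqrt(17)/17; then cos(x + φ) = -sqrt(17)/17. Solve for x and keep the solutions lying in [0, 2π].
  ⇒ x = pi/2 ≈ 1.5708, atan(15/8) + pi ≈ 4.2224

f''(x) = -4*sin(x) - cos(x)
Second-derivative test at each critical point:
  f''(1.5708) = -4 < 0 → local maximum
  f''(4.2224) = 4 > 0 → local minimum

Critical points: x = pi/2 ≈ 1.5708 (local maximum); x = atan(15/8) + pi ≈ 4.2224 (local minimum)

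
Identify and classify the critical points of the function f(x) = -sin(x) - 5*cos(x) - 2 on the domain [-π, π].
f'(x) = 5*sin(x) - cos(x)

Solve f'(x) = 0 on [-π, π]:
  f'(x) = 0 ⇔ -cos(x) = -5*sin(x) ⇔ tan(x) = 1/5, i.e. x = arctan(1/5) + nπ; keep the solutions lying in [-π, π].
  ⇒ x = -pi + atan(1/5) ≈ -2.9442, atan(1/5) ≈ 0.1974

f''(x) = sin(x) + 5*cos(x)
Second-derivative test at each critical point:
  f''(-2.9442) = -5.0990 < 0 → local maximum
  f''(0.1974) = 5.0990 > 0 → local minimum

Critical points: x = -pi + atan(1/5) ≈ -2.9442 (local maximum); x = atan(1/5) ≈ 0.1974 (local minimum)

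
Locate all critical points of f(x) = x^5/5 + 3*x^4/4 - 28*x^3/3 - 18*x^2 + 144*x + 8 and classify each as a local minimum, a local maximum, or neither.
f'(x) = x^4 + 3*x^3 - 28*x^2 - 36*x + 144

Solve f'(x) = 0:
  Factor: x^4 + 3*x^3 - 28*x^2 - 36*x + 144 = (x - 4)*(x - 2)*(x + 3)*(x + 6) = 0.
  ⇒ x = -6, -3, 2, 4

f''(x) = 4*x^3 + 9*x^2 - 56*x - 36
Second-derivative test at each critical point:
  f''(-6) = -240 < 0 → local maximum
  f''(-3) = 105 > 0 → local minimum
  f''(2) = -80 < 0 → local maximum
  f''(4) = 140 > 0 → local minimum

Critical points: x = -6 (local maximum); x = -3 (local minimum); x = 2 (local maximum); x = 4 (local minimum)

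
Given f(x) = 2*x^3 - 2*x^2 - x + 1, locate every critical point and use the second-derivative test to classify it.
f'(x) = 6*x^2 - 4*x - 1

Solve f'(x) = 0:
  6*x^2 - 4*x - 1 = 0 has no rational roots; quadratic formula: x = (4 ± √40)/12.
  ⇒ x = 1/3 - sqrt(10)/6 ≈ -0.1937, 1/3 + sqrt(10)/6 ≈ 0.8604

f''(x) = 12*x - 4
Second-derivative test at each critical point:
  f''(-0.1937) = -6.3246 < 0 → local maximum
  f''(0.8604) = 6.3246 > 0 → local minimum

Critical points: x = 1/3 - sqrt(10)/6 ≈ -0.1937 (local maximum); x = 1/3 + sqrt(10)/6 ≈ 0.8604 (local minimum)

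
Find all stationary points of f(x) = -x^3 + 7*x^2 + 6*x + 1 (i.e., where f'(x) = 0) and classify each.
f'(x) = -3*x^2 + 14*x + 6

Solve f'(x) = 0:
  3*x^2 - 14*x - 6 = 0 has no rational roots; quadratic formula: x = (14 ± √268)/6.
  ⇒ x = 7/3 - sqrt(67)/3 ≈ -0.3951, 7/3 + sqrt(67)/3 ≈ 5.0618

f''(x) = 14 - 6*x
Second-derivative test at each critical point:
  f''(-0.3951) = 16.3707 > 0 → local minimum
  f''(5.0618) = -16.3707 < 0 → local maximum

Critical points: x = 7/3 - sqrt(67)/3 ≈ -0.3951 (local minimum); x = 7/3 + sqrt(67)/3 ≈ 5.0618 (local maximum)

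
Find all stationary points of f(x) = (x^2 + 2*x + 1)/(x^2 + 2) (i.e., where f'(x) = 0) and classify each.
f'(x) = 2*(-x^2 + x + 2)/(x^4 + 4*x^2 + 4)

Solve f'(x) = 0:
  f'(x) = -2*(x - 2)*(x + 1)/(x^2 + 2)^2; the denominator is positive wherever f is defined, so f'(x) = 0 ⇔ -2*x^2 + 2*x + 4 = 0.
  Factor: -2*x^2 + 2*x + 4 = -2*(x - 2)*(x + 1) = 0.
  ⇒ x = -1, 2

f''(x) = 2*(2*x^3 - 3*x^2 - 12*x + 2)/(x^6 + 6*x^4 + 12*x^2 + 8)
Second-derivative test at each critical point:
  f''(-1) = 2/3 > 0 → local minimum
  f''(2) = -1/6 < 0 → local maximum

Critical points: x = -1 (local minimum); x = 2 (local maximum)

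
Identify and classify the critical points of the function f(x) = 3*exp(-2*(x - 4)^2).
f'(x) = 12*(4 - x)*exp(-2*(x - 4)^2)

Solve f'(x) = 0:
  f'(x) = (48 - 12*x)·exp(-2*(x - 4)^2) and exp(-2*(x - 4)^2) > 0 for every x, so f'(x) = 0 ⇔ 48 - 12*x = 0.
  Factor: 48 - 12*x = -12*(x - 4) = 0.
  ⇒ x = 4

f''(x) = 12*(4*(x - 4)^2 - 1)*exp(-2*(x - 4)^2)
Second-derivative test at each critical point:
  f''(4) = -12 < 0 → local maximum

Critical points: x = 4 (local maximum)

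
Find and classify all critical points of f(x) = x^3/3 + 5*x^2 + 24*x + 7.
f'(x) = x^2 + 10*x + 24

Solve f'(x) = 0:
  Factor: x^2 + 10*x + 24 = (x + 4)*(x + 6) = 0.
  ⇒ x = -6, -4

f''(x) = 2*x + 10
Second-derivative test at each critical point:
  f''(-6) = -2 < 0 → local maximum
  f''(-4) = 2 > 0 → local minimum

Critical points: x = -6 (local maximum); x = -4 (local minimum)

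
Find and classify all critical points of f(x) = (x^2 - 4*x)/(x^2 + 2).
f'(x) = 4*(x^2 + x - 2)/(x^4 + 4*x^2 + 4)

Solve f'(x) = 0:
  f'(x) = 4*(x - 1)*(x + 2)/(x^2 + 2)^2; the denominator is positive wherever f is defined, so f'(x) = 0 ⇔ 4*x^2 + 4*x - 8 = 0.
  Factor: 4*x^2 + 4*x - 8 = 4*(x - 1)*(x + 2) = 0.
  ⇒ x = -2, 1

f''(x) = 4*(-2*x^3 - 3*x^2 + 12*x + 2)/(x^6 + 6*x^4 + 12*x^2 + 8)
Second-derivative test at each critical point:
  f''(-2) = -1/3 < 0 → local maximum
  f''(1) = 4/3 > 0 → local minimum

Critical points: x = -2 (local maximum); x = 1 (local minimum)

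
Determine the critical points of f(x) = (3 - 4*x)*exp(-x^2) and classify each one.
f'(x) = 2*(x*(4*x - 3) - 2)*exp(-x^2)

Solve f'(x) = 0:
  f'(x) = (8*x^2 - 6*x - 4)·exp(-x^2) and exp(-x^2) > 0 for every x, so f'(x) = 0 ⇔ 8*x^2 - 6*x - 4 = 0.
  Factor: 8*x^2 - 6*x - 4 = 2*(4*x^2 - 3*x - 2); 4*x^2 - 3*x - 2 = 0 has no rational roots; quadratic formula: x = (3 ± √41)/8.
  ⇒ x = 3/8 - sqrt(41)/8 ≈ -0.4254, 3/8 + sqrt(41)/8 ≈ 1.1754

f''(x) = 2*(2*x^2*(3 - 4*x) + 12*x - 3)*exp(-x^2)
Second-derivative test at each critical point:
  f''(-0.4254) = -10.6864 < 0 → local maximum
  f''(1.1754) = 3.2168 > 0 → local minimum

Critical points: x = 3/8 - sqrt(41)/8 ≈ -0.4254 (local maximum); x = 3/8 + sqrt(41)/8 ≈ 1.1754 (local minimum)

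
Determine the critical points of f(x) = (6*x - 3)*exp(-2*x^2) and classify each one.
f'(x) = 6*(-2*x*(2*x - 1) + 1)*exp(-2*x^2)

Solve f'(x) = 0:
  f'(x) = (-24*x^2 + 12*x + 6)·exp(-2*x^2) and exp(-2*x^2) > 0 for every x, so f'(x) = 0 ⇔ -24*x^2 + 12*x + 6 = 0.
  Factor: -24*x^2 + 12*x + 6 = -6*(4*x^2 - 2*x - 1); 4*x^2 - 2*x - 1 = 0 has no rational roots; quadratic formula: x = (2 ± √20)/8.
  ⇒ x = 1/4 - sqrt(5)/4 ≈ -0.3090, 1/4 + sqrt(5)/4 ≈ 0.8090

f''(x) = 12*(4*x^2*(2*x - 1) - 6*x + 1)*exp(-2*x^2)
Second-derivative test at each critical point:
  f''(-0.3090) = 22.1678 > 0 → local minimum
  f''(0.8090) = -7.2472 < 0 → local maximum

Critical points: x = 1/4 - sqrt(5)/4 ≈ -0.3090 (local minimum); x = 1/4 + sqrt(5)/4 ≈ 0.8090 (local maximum)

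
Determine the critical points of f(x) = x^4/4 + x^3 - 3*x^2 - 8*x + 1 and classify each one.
f'(x) = x^3 + 3*x^2 - 6*x - 8

Solve f'(x) = 0:
  Factor: x^3 + 3*x^2 - 6*x - 8 = (x - 2)*(x + 1)*(x + 4) = 0.
  ⇒ x = -4, -1, 2

f''(x) = 3*x^2 + 6*x - 6
Second-derivative test at each critical point:
  f''(-4) = 18 > 0 → local minimum
  f''(-1) = -9 < 0 → local maximum
  f''(2) = 18 > 0 → local minimum

Critical points: x = -4 (local minimum); x = -1 (local maximum); x = 2 (local minimum)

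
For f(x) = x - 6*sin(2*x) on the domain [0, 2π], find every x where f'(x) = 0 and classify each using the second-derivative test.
f'(x) = 1 - 12*cos(2*x)

Solve f'(x) = 0 on [0, 2π]:
  f'(x) = 0 ⇔ cos(2*x) = 1/12, i.e. 2*x = ±arccos(1/12) + 2nπ; keep the solutions lying in [0, 2π].
  ⇒ x = acos(1/12)/2 ≈ 0.7437, pi - acos(1/12)/2 ≈ 2.3979, acos(1/12)/2 + pi ≈ 3.8853, -acos(1/12)/2 + 2*pi ≈ 5.5395

f''(x) = 24*sin(2*x)
Second-derivative test at each critical point:
  f''(0.7437) = 23.9165 > 0 → local minimum
  f''(2.3979) = -23.9165 < 0 → local maximum
  f''(3.8853) = 23.9165 > 0 → local minimum
  f''(5.5395) = -23.9165 < 0 → local maximum

Critical points: x = acos(1/12)/2 ≈ 0.7437 (local minimum); x = pi - acos(1/12)/2 ≈ 2.3979 (local maximum); x = acos(1/12)/2 + pi ≈ 3.8853 (local minimum); x = -acos(1/12)/2 + 2*pi ≈ 5.5395 (local maximum)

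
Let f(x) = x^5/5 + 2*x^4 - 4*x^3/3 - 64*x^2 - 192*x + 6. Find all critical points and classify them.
f'(x) = x^4 + 8*x^3 - 4*x^2 - 128*x - 192

Solve f'(x) = 0:
  Factor: x^4 + 8*x^3 - 4*x^2 - 128*x - 192 = (x - 4)*(x + 2)*(x + 4)*(x + 6) = 0.
  ⇒ x = -6, -4, -2, 4

f''(x) = 4*x^3 + 24*x^2 - 8*x - 128
Second-derivative test at each critical point:
  f''(-6) = -80 < 0 → local maximum
  f''(-4) = 32 > 0 → local minimum
  f''(-2) = -48 < 0 → local maximum
  f''(4) = 480 > 0 → local minimum

Critical points: x = -6 (local maximum); x = -4 (local minimum); x = -2 (local maximum); x = 4 (local minimum)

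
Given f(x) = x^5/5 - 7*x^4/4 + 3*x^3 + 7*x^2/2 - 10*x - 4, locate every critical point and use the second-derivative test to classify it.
f'(x) = x^4 - 7*x^3 + 9*x^2 + 7*x - 10

Solve f'(x) = 0:
  Factor: x^4 - 7*x^3 + 9*x^2 + 7*x - 10 = (x - 5)*(x - 2)*(x - 1)*(x + 1) = 0.
  ⇒ x = -1, 1, 2, 5

f''(x) = 4*x^3 - 21*x^2 + 18*x + 7
Second-derivative test at each critical point:
  f''(-1) = -36 < 0 → local maximum
  f''(1) = 8 > 0 → local minimum
  f''(2) = -9 < 0 → local maximum
  f''(5) = 72 > 0 → local minimum

Critical points: x = -1 (local maximum); x = 1 (local minimum); x = 2 (local maximum); x = 5 (local minimum)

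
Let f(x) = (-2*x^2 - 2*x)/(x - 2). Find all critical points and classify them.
f'(x) = 2*(-x^2 + 4*x + 2)/(x^2 - 4*x + 4)

Solve f'(x) = 0:
  f'(x) = -2*(x^2 - 4*x - 2)/(x - 2)^2; the denominator is positive wherever f is defined, so f'(x) = 0 ⇔ -2*x^2 + 8*x + 4 = 0.
  Factor: -2*x^2 + 8*x + 4 = -2*(x^2 - 4*x - 2); x^2 - 4*x - 2 = 0 has no rational roots; quadratic formula: x = (4 ± √24)/2.
  ⇒ x = 2 - sqrt(6) ≈ -0.4495, 2 + sqrt(6) ≈ 4.4495

f''(x) = -24/(x^3 - 6*x^2 + 12*x - 8)
Second-derivative test at each critical point:
  f''(-0.4495) = 1.6330 > 0 → local minimum
  f''(4.4495) = -1.6330 < 0 → local maximum

Critical points: x = 2 - sqrt(6) ≈ -0.4495 (local minimum); x = 2 + sqrt(6) ≈ 4.4495 (local maximum)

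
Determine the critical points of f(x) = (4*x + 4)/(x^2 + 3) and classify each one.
f'(x) = 4*(x^2 - 2*x*(x + 1) + 3)/(x^2 + 3)^2

Solve f'(x) = 0:
  f'(x) = -4*(x - 1)*(x + 3)/(x^2 + 3)^2; the denominator is positive wherever f is defined, so f'(x) = 0 ⇔ -4*x^2 - 8*x + 12 = 0.
  Factor: -4*x^2 - 8*x + 12 = -4*(x - 1)*(x + 3) = 0.
  ⇒ x = -3, 1

f''(x) = 8*(4*x^2*(x + 1) - (3*x + 1)*(x^2 + 3))/(x^2 + 3)^3
Second-derivative test at each critical point:
  f''(-3) = 1/9 > 0 → local minimum
  f''(1) = -1 < 0 → local maximum

Critical points: x = -3 (local minimum); x = 1 (local maximum)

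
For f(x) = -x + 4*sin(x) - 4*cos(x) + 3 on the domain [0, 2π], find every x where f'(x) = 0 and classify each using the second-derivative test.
f'(x) = 4*sqrt(2)*sin(x + pi/4) - 1

Solve f'(x) = 0 on [0, 2π]:
  f'(x) = 0 ⇔ 4*sin(x) + 4*cos(x) = 1. Write the left side as R·cos(x + φ) with R = √(4² + (-4)²) = 4*sqrt(2), cos φ = sqrt(2)/2, sin φ = -sqrt(2)/2; then cos(x + φ) = sqrt(2)/8. Solve for x and keep the solutions lying in [0, 2π].
  ⇒ x = atan((1 + sqrt(31))/(1 - sqrt(31))) + pi ≈ 2.1785, atan((1 - sqrt(31))/(1 + sqrt(31))) + 2*pi ≈ 5.6755

f''(x) = 4*sqrt(2)*cos(x + pi/4)
Second-derivative test at each critical point:
  f''(2.1785) = -5.5678 < 0 → local maximum
  f''(5.6755) = 5.5678 > 0 → local minimum

Critical points: x = atan((1 + sqrt(31))/(1 - sqrt(31))) + pi ≈ 2.1785 (local maximum); x = atan((1 - sqrt(31))/(1 + sqrt(31))) + 2*pi ≈ 5.6755 (local minimum)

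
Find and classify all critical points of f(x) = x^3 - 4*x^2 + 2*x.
f'(x) = 3*x^2 - 8*x + 2

Solve f'(x) = 0:
  3*x^2 - 8*x + 2 = 0 has no rational roots; quadratic formula: x = (8 ± √40)/6.
  ⇒ x = 4/3 - sqrt(10)/3 ≈ 0.2792, sqrt(10)/3 + 4/3 ≈ 2.3874

f''(x) = 6*x - 8
Second-derivative test at each critical point:
  f''(0.2792) = -6.3246 < 0 → local maximum
  f''(2.3874) = 6.3246 > 0 → local minimum

Critical points: x = 4/3 - sqrt(10)/3 ≈ 0.2792 (local maximum); x = sqrt(10)/3 + 4/3 ≈ 2.3874 (local minimum)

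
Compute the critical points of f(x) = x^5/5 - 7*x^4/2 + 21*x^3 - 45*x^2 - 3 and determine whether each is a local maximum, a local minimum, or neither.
f'(x) = x*(x^3 - 14*x^2 + 63*x - 90)

Solve f'(x) = 0:
  Factor: x^4 - 14*x^3 + 63*x^2 - 90*x = x*(x - 6)*(x - 5)*(x - 3) = 0.
  ⇒ x = 0, 3, 5, 6

f''(x) = 4*x^3 - 42*x^2 + 126*x - 90
Second-derivative test at each critical point:
  f''(0) = -90 < 0 → local maximum
  f''(3) = 18 > 0 → local minimum
  f''(5) = -10 < 0 → local maximum
  f''(6) = 18 > 0 → local minimum

Critical points: x = 0 (local maximum); x = 3 (local minimum); x = 5 (local maximum); x = 6 (local minimum)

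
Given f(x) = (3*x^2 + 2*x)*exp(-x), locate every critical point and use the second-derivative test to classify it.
f'(x) = (-3*x^2 + 4*x + 2)*exp(-x)

Solve f'(x) = 0:
  f'(x) = (-3*x^2 + 4*x + 2)·exp(-x) and exp(-x) > 0 for every x, so f'(x) = 0 ⇔ -3*x^2 + 4*x + 2 = 0.
  3*x^2 - 4*x - 2 = 0 has no rational roots; quadratic formula: x = (4 ± √40)/6.
  ⇒ x = 2/3 - sqrt(10)/3 ≈ -0.3874, 2/3 + sqrt(10)/3 ≈ 1.7208

f''(x) = (3*x^2 - 10*x + 2)*exp(-x)
Second-derivative test at each critical point:
  f''(-0.3874) = 9.3172 > 0 → local minimum
  f''(1.7208) = -1.1317 < 0 → local maximum

Critical points: x = 2/3 - sqrt(10)/3 ≈ -0.3874 (local minimum); x = 2/3 + sqrt(10)/3 ≈ 1.7208 (local maximum)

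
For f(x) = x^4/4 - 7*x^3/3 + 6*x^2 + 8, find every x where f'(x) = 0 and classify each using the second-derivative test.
f'(x) = x*(x^2 - 7*x + 12)

Solve f'(x) = 0:
  Factor: x^3 - 7*x^2 + 12*x = x*(x - 4)*(x - 3) = 0.
  ⇒ x = 0, 3, 4

f''(x) = 3*x^2 - 14*x + 12
Second-derivative test at each critical point:
  f''(0) = 12 > 0 → local minimum
  f''(3) = -3 < 0 → local maximum
  f''(4) = 4 > 0 → local minimum

Critical points: x = 0 (local minimum); x = 3 (local maximum); x = 4 (local minimum)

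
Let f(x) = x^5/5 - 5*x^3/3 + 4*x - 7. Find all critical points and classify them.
f'(x) = x^4 - 5*x^2 + 4

Solve f'(x) = 0:
  Factor: x^4 - 5*x^2 + 4 = (x - 2)*(x - 1)*(x + 1)*(x + 2) = 0.
  ⇒ x = -2, -1, 1, 2

f''(x) = 4*x^3 - 10*x
Second-derivative test at each critical point:
  f''(-2) = -12 < 0 → local maximum
  f''(-1) = 6 > 0 → local minimum
  f''(1) = -6 < 0 → local maximum
  f''(2) = 12 > 0 → local minimum

Critical points: x = -2 (local maximum); x = -1 (local minimum); x = 1 (local maximum); x = 2 (local minimum)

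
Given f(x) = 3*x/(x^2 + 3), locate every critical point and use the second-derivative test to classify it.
f'(x) = 3*(3 - x^2)/(x^4 + 6*x^2 + 9)

Solve f'(x) = 0:
  f'(x) = -3*(x^2 - 3)/(x^2 + 3)^2; the denominator is positive wherever f is defined, so f'(x) = 0 ⇔ 9 - 3*x^2 = 0.
  Factor: 9 - 3*x^2 = -3*(x^2 - 3); x^2 - 3 = 0 has no rational roots; quadratic formula: x = (0 ± √12)/2.
  ⇒ x = -sqrt(3) ≈ -1.7321, sqrt(3) ≈ 1.7321

f''(x) = 6*x*(x^2 - 9)/(x^2 + 3)^3
Second-derivative test at each critical point:
  f''(-1.7321) = 0.2887 > 0 → local minimum
  f''(1.7321) = -0.2887 < 0 → local maximum

Critical points: x = -sqrt(3) ≈ -1.7321 (local minimum); x = sqrt(3) ≈ 1.7321 (local maximum)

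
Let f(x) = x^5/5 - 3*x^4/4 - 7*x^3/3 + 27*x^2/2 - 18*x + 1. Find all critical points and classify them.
f'(x) = x^4 - 3*x^3 - 7*x^2 + 27*x - 18

Solve f'(x) = 0:
  Factor: x^4 - 3*x^3 - 7*x^2 + 27*x - 18 = (x - 3)*(x - 2)*(x - 1)*(x + 3) = 0.
  ⇒ x = -3, 1, 2, 3

f''(x) = 4*x^3 - 9*x^2 - 14*x + 27
Second-derivative test at each critical point:
  f''(-3) = -120 < 0 → local maximum
  f''(1) = 8 > 0 → local minimum
  f''(2) = -5 < 0 → local maximum
  f''(3) = 12 > 0 → local minimum

Critical points: x = -3 (local maximum); x = 1 (local minimum); x = 2 (local maximum); x = 3 (local minimum)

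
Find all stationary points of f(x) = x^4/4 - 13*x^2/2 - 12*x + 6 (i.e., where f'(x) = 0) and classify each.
f'(x) = x^3 - 13*x - 12

Solve f'(x) = 0:
  Factor: x^3 - 13*x - 12 = (x - 4)*(x + 1)*(x + 3) = 0.
  ⇒ x = -3, -1, 4

f''(x) = 3*x^2 - 13
Second-derivative test at each critical point:
  f''(-3) = 14 > 0 → local minimum
  f''(-1) = -10 < 0 → local maximum
  f''(4) = 35 > 0 → local minimum

Critical points: x = -3 (local minimum); x = -1 (local maximum); x = 4 (local minimum)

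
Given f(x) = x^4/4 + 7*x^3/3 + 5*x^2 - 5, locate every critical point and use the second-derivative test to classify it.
f'(x) = x*(x^2 + 7*x + 10)

Solve f'(x) = 0:
  Factor: x^3 + 7*x^2 + 10*x = x*(x + 2)*(x + 5) = 0.
  ⇒ x = -5, -2, 0

f''(x) = 3*x^2 + 14*x + 10
Second-derivative test at each critical point:
  f''(-5) = 15 > 0 → local minimum
  f''(-2) = -6 < 0 → local maximum
  f''(0) = 10 > 0 → local minimum

Critical points: x = -5 (local minimum); x = -2 (local maximum); x = 0 (local minimum)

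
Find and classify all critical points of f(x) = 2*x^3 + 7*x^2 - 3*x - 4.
f'(x) = 6*x^2 + 14*x - 3

Solve f'(x) = 0:
  6*x^2 + 14*x - 3 = 0 has no rational roots; quadratic formula: x = (-14 ± √268)/12.
  ⇒ x = -sqrt(67)/6 - 7/6 ≈ -2.5309, -7/6 + sqrt(67)/6 ≈ 0.1976

f''(x) = 12*x + 14
Second-derivative test at each critical point:
  f''(-2.5309) = -16.3707 < 0 → local maximum
  f''(0.1976) = 16.3707 > 0 → local minimum

Critical points: x = -sqrt(67)/6 - 7/6 ≈ -2.5309 (local maximum); x = -7/6 + sqrt(67)/6 ≈ 0.1976 (local minimum)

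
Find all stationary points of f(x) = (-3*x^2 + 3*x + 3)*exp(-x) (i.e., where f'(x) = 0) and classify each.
f'(x) = 3*x*(x - 3)*exp(-x)

Solve f'(x) = 0:
  f'(x) = (3*x^2 - 9*x)·exp(-x) and exp(-x) > 0 for every x, so f'(x) = 0 ⇔ 3*x^2 - 9*x = 0.
  Factor: 3*x^2 - 9*x = 3*x*(x - 3) = 0.
  ⇒ x = 0, 3

f''(x) = 3*(-x^2 + 5*x - 3)*exp(-x)
Second-derivative test at each critical point:
  f''(0) = -9 < 0 → local maximum
  f''(3) = 0.4481 > 0 → local minimum

Critical points: x = 0 (local maximum); x = 3 (local minimum)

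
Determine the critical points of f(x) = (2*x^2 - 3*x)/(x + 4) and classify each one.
f'(x) = 2*(x^2 + 8*x - 6)/(x^2 + 8*x + 16)

Solve f'(x) = 0:
  f'(x) = 2*(x^2 + 8*x - 6)/(x + 4)^2; the denominator is positive wherever f is defined, so f'(x) = 0 ⇔ 2*x^2 + 16*x - 12 = 0.
  Factor: 2*x^2 + 16*x - 12 = 2*(x^2 + 8*x - 6); x^2 + 8*x - 6 = 0 has no rational roots; quadratic formula: x = (-8 ± √88)/2.
  ⇒ x = -sqrt(22) - 4 ≈ -8.6904, -4 + sqrt(22) ≈ 0.6904

f''(x) = 88/(x^3 + 12*x^2 + 48*x + 64)
Second-derivative test at each critical point:
  f''(-8.6904) = -0.8528 < 0 → local maximum
  f''(0.6904) = 0.8528 > 0 → local minimum

Critical points: x = -sqrt(22) - 4 ≈ -8.6904 (local maximum); x = -4 + sqrt(22) ≈ 0.6904 (local minimum)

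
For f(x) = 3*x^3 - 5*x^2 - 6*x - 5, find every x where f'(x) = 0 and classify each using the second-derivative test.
f'(x) = 9*x^2 - 10*x - 6

Solve f'(x) = 0:
  9*x^2 - 10*x - 6 = 0 has no rational roots; quadratic formula: x = (10 ± √316)/18.
  ⇒ x = 5/9 - sqrt(79)/9 ≈ -0.4320, 5/9 + sqrt(79)/9 ≈ 1.5431

f''(x) = 18*x - 10
Second-derivative test at each critical point:
  f''(-0.4320) = -17.7764 < 0 → local maximum
  f''(1.5431) = 17.7764 > 0 → local minimum

Critical points: x = 5/9 - sqrt(79)/9 ≈ -0.4320 (local maximum); x = 5/9 + sqrt(79)/9 ≈ 1.5431 (local minimum)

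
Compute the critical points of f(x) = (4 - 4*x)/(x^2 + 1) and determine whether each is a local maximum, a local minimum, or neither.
f'(x) = 4*(-x^2 + 2*x*(x - 1) - 1)/(x^2 + 1)^2

Solve f'(x) = 0:
  f'(x) = 4*(x^2 - 2*x - 1)/(x^2 + 1)^2; the denominator is positive wherever f is defined, so f'(x) = 0 ⇔ 4*x^2 - 8*x - 4 = 0.
  Factor: 4*x^2 - 8*x - 4 = 4*(x^2 - 2*x - 1); x^2 - 2*x - 1 = 0 has no rational roots; quadratic formula: x = (2 ± √8)/2.
  ⇒ x = 1 - sqrt(2) ≈ -0.4142, 1 + sqrt(2) ≈ 2.4142

f''(x) = 8*(4*x^2*(1 - x) + (3*x - 1)*(x^2 + 1))/(x^2 + 1)^3
Second-derivative test at each critical point:
  f''(-0.4142) = -8.2426 < 0 → local maximum
  f''(2.4142) = 0.2426 > 0 → local minimum

Critical points: x = 1 - sqrt(2) ≈ -0.4142 (local maximum); x = 1 + sqrt(2) ≈ 2.4142 (local minimum)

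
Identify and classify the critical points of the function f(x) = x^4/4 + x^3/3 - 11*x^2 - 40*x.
f'(x) = x^3 + x^2 - 22*x - 40

Solve f'(x) = 0:
  Factor: x^3 + x^2 - 22*x - 40 = (x - 5)*(x + 2)*(x + 4) = 0.
  ⇒ x = -4, -2, 5

f''(x) = 3*x^2 + 2*x - 22
Second-derivative test at each critical point:
  f''(-4) = 18 > 0 → local minimum
  f''(-2) = -14 < 0 → local maximum
  f''(5) = 63 > 0 → local minimum

Critical points: x = -4 (local minimum); x = -2 (local maximum); x = 5 (local minimum)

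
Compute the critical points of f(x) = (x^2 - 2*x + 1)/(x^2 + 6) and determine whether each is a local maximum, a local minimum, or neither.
f'(x) = 2*(x^2 + 5*x - 6)/(x^4 + 12*x^2 + 36)

Solve f'(x) = 0:
  f'(x) = 2*(x - 1)*(x + 6)/(x^2 + 6)^2; the denominator is positive wherever f is defined, so f'(x) = 0 ⇔ 2*x^2 + 10*x - 12 = 0.
  Factor: 2*x^2 + 10*x - 12 = 2*(x - 1)*(x + 6) = 0.
  ⇒ x = -6, 1

f''(x) = 2*(-2*x^3 - 15*x^2 + 36*x + 30)/(x^6 + 18*x^4 + 108*x^2 + 216)
Second-derivative test at each critical point:
  f''(-6) = -1/126 < 0 → local maximum
  f''(1) = 2/7 > 0 → local minimum

Critical points: x = -6 (local maximum); x = 1 (local minimum)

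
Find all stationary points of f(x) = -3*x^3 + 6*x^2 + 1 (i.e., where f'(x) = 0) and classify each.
f'(x) = 3*x*(4 - 3*x)

Solve f'(x) = 0:
  Factor: -9*x^2 + 12*x = -3*x*(3*x - 4) = 0.
  ⇒ x = 0, 4/3

f''(x) = 12 - 18*x
Second-derivative test at each critical point:
  f''(0) = 12 > 0 → local minimum
  f''(4/3) = -12 < 0 → local maximum

Critical points: x = 0 (local minimum); x = 4/3 (local maximum)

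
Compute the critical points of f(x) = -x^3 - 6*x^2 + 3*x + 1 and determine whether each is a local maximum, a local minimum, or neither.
f'(x) = -3*x^2 - 12*x + 3

Solve f'(x) = 0:
  Factor: -3*x^2 - 12*x + 3 = -3*(x^2 + 4*x - 1); x^2 + 4*x - 1 = 0 has no rational roots; quadratic formula: x = (-4 ± √20)/2.
  ⇒ x = -sqrt(5) - 2 ≈ -4.2361, -2 + sqrt(5) ≈ 0.2361

f''(x) = -6*x - 12
Second-derivative test at each critical point:
  f''(-4.2361) = 13.4164 > 0 → local minimum
  f''(0.2361) = -13.4164 < 0 → local maximum

Critical points: x = -sqrt(5) - 2 ≈ -4.2361 (local minimum); x = -2 + sqrt(5) ≈ 0.2361 (local maximum)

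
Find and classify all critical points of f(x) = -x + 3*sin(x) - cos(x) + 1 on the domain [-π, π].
f'(x) = sin(x) + 3*cos(x) - 1

Solve f'(x) = 0 on [-π, π]:
  f'(x) = 0 ⇔ sin(x) + 3*cos(x) = 1. Write the left side as R·cos(x + φ) with R = √(3² + (-1)²) = sqrt(10), cos φ = 3*sqrt(10)/10, sin φ = -sqrt(10)/10; then cos(x + φ) = sqrt(10)/10. Solve for x and keep the solutions lying in [-π, π].
  ⇒ x = -atan(4/3) ≈ -0.9273, pi/2 ≈ 1.5708

f''(x) = -3*sin(x) + cos(x)
Second-derivative test at each critical point:
  f''(-0.9273) = 3 > 0 → local minimum
  f''(1.5708) = -3 < 0 → local maximum

Critical points: x = -atan(4/3) ≈ -0.9273 (local minimum); x = pi/2 ≈ 1.5708 (local maximum)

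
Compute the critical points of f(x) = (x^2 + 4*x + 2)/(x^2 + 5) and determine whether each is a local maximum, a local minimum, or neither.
f'(x) = 2*(-2*x^2 + 3*x + 10)/(x^4 + 10*x^2 + 25)

Solve f'(x) = 0:
  f'(x) = -2*(2*x^2 - 3*x - 10)/(x^2 + 5)^2; the denominator is positive wherever f is defined, so f'(x) = 0 ⇔ -4*x^2 + 6*x + 20 = 0.
  Factor: -4*x^2 + 6*x + 20 = -2*(2*x^2 - 3*x - 10); 2*x^2 - 3*x - 10 = 0 has no rational roots; quadratic formula: x = (3 ± √89)/4.
  ⇒ x = 3/4 - sqrt(89)/4 ≈ -1.6085, 3/4 + sqrt(89)/4 ≈ 3.1085

f''(x) = 2*(4*x^3 - 9*x^2 - 60*x + 15)/(x^6 + 15*x^4 + 75*x^2 + 125)
Second-derivative test at each critical point:
  f''(-1.6085) = 0.3278 > 0 → local minimum
  f''(3.1085) = -0.0878 < 0 → local maximum

Critical points: x = 3/4 - sqrt(89)/4 ≈ -1.6085 (local minimum); x = 3/4 + sqrt(89)/4 ≈ 3.1085 (local maximum)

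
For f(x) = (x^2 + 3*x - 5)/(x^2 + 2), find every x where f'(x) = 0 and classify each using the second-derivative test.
f'(x) = (-3*x^2 + 14*x + 6)/(x^4 + 4*x^2 + 4)

Solve f'(x) = 0:
  f'(x) = -(3*x^2 - 14*x - 6)/(x^2 + 2)^2; the denominator is positive wherever f is defined, so f'(x) = 0 ⇔ -3*x^2 + 14*x + 6 = 0.
  3*x^2 - 14*x - 6 = 0 has no rational roots; quadratic formula: x = (14 ± √268)/6.
  ⇒ x = 7/3 - sqrt(67)/3 ≈ -0.3951, 7/3 + sqrt(67)/3 ≈ 5.0618

f''(x) = 2*(3*x^3 - 21*x^2 - 18*x + 14)/(x^6 + 6*x^4 + 12*x^2 + 8)
Second-derivative test at each critical point:
  f''(-0.3951) = 3.5215 > 0 → local minimum
  f''(5.0618) = -0.0215 < 0 → local maximum

Critical points: x = 7/3 - sqrt(67)/3 ≈ -0.3951 (local minimum); x = 7/3 + sqrt(67)/3 ≈ 5.0618 (local maximum)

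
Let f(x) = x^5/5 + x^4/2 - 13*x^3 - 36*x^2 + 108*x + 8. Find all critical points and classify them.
f'(x) = x^4 + 2*x^3 - 39*x^2 - 72*x + 108

Solve f'(x) = 0:
  Factor: x^4 + 2*x^3 - 39*x^2 - 72*x + 108 = (x - 6)*(x - 1)*(x + 3)*(x + 6) = 0.
  ⇒ x = -6, -3, 1, 6

f''(x) = 4*x^3 + 6*x^2 - 78*x - 72
Second-derivative test at each critical point:
  f''(-6) = -252 < 0 → local maximum
  f''(-3) = 108 > 0 → local minimum
  f''(1) = -140 < 0 → local maximum
  f''(6) = 540 > 0 → local minimum

Critical points: x = -6 (local maximum); x = -3 (local minimum); x = 1 (local maximum); x = 6 (local minimum)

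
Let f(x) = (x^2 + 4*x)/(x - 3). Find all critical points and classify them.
f'(x) = (x^2 - 6*x - 12)/(x^2 - 6*x + 9)

Solve f'(x) = 0:
  f'(x) = (x^2 - 6*x - 12)/(x - 3)^2; the denominator is positive wherever f is defined, so f'(x) = 0 ⇔ x^2 - 6*x - 12 = 0.
  x^2 - 6*x - 12 = 0 has no rational roots; quadratic formula: x = (6 ± √84)/2.
  ⇒ x = 3 - sqrt(21) ≈ -1.5826, 3 + sqrt(21) ≈ 7.5826

f''(x) = 42/(x^3 - 9*x^2 + 27*x - 27)
Second-derivative test at each critical point:
  f''(-1.5826) = -0.4364 < 0 → local maximum
  f''(7.5826) = 0.4364 > 0 → local minimum

Critical points: x = 3 - sqrt(21) ≈ -1.5826 (local maximum); x = 3 + sqrt(21) ≈ 7.5826 (local minimum)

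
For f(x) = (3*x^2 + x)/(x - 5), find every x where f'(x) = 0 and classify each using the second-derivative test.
f'(x) = (3*x^2 - 30*x - 5)/(x^2 - 10*x + 25)

Solve f'(x) = 0:
  f'(x) = (3*x^2 - 30*x - 5)/(x - 5)^2; the denominator is positive wherever f is defined, so f'(x) = 0 ⇔ 3*x^2 - 30*x - 5 = 0.
  3*x^2 - 30*x - 5 = 0 has no rational roots; quadratic formula: x = (30 ± √960)/6.
  ⇒ x = 5 - 4*sqrt(15)/3 ≈ -0.1640, 5 + 4*sqrt(15)/3 ≈ 10.1640

f''(x) = 160/(x^3 - 15*x^2 + 75*x - 125)
Second-derivative test at each critical point:
  f''(-0.1640) = -1.1619 < 0 → local maximum
  f''(10.1640) = 1.1619 > 0 → local minimum

Critical points: x = 5 - 4*sqrt(15)/3 ≈ -0.1640 (local maximum); x = 5 + 4*sqrt(15)/3 ≈ 10.1640 (local minimum)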